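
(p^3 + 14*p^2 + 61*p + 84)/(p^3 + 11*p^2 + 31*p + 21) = (p + 4)/(p + 1)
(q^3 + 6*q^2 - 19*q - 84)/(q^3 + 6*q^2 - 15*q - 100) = (q^2 + 10*q + 21)/(q^2 + 10*q + 25)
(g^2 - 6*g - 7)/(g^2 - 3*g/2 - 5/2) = 2*(g - 7)/(2*g - 5)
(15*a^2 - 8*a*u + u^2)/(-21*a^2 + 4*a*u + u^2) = (-5*a + u)/(7*a + u)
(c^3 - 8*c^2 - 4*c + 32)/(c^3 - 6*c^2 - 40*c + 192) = (c^2 - 4)/(c^2 + 2*c - 24)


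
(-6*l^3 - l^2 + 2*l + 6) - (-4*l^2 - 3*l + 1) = -6*l^3 + 3*l^2 + 5*l + 5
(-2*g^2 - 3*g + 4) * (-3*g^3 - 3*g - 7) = 6*g^5 + 9*g^4 - 6*g^3 + 23*g^2 + 9*g - 28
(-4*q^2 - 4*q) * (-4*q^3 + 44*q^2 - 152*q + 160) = 16*q^5 - 160*q^4 + 432*q^3 - 32*q^2 - 640*q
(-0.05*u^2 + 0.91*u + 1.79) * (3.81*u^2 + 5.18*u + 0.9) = -0.1905*u^4 + 3.2081*u^3 + 11.4887*u^2 + 10.0912*u + 1.611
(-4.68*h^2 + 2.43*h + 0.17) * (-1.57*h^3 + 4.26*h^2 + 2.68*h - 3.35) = 7.3476*h^5 - 23.7519*h^4 - 2.4575*h^3 + 22.9146*h^2 - 7.6849*h - 0.5695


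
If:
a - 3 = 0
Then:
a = 3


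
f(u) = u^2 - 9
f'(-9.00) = -18.00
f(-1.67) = -6.21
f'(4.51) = 9.02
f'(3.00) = 6.00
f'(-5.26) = -10.52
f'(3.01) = 6.02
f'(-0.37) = -0.74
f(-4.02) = 7.16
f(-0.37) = -8.86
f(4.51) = 11.34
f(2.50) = -2.75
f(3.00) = 0.00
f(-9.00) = 72.00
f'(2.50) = 5.00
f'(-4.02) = -8.04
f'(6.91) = 13.82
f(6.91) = 38.75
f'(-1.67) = -3.34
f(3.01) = 0.06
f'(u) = 2*u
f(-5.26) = 18.67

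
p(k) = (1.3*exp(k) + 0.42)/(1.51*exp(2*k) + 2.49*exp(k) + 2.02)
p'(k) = (1.3*exp(k) + 0.42)*(-3.02*exp(2*k) - 2.49*exp(k))/(1.51*exp(2*k) + 2.49*exp(k) + 2.02)^2 + 1.3*exp(k)/(1.51*exp(2*k) + 2.49*exp(k) + 2.02)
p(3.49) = 0.03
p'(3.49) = -0.02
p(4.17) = 0.01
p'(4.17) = -0.01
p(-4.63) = 0.21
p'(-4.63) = 0.00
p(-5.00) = 0.21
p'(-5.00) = 0.00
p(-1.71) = 0.26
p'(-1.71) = 0.04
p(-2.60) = 0.23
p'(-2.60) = 0.02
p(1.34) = 0.16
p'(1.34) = -0.11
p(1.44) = 0.15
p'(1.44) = -0.11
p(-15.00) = 0.21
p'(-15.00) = 0.00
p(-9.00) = 0.21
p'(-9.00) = 0.00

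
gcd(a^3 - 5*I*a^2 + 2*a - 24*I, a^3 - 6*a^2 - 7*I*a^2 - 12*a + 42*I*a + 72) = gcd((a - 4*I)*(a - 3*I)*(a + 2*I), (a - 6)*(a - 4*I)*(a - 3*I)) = a^2 - 7*I*a - 12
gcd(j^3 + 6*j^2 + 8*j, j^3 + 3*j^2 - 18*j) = j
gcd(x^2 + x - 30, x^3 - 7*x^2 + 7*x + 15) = x - 5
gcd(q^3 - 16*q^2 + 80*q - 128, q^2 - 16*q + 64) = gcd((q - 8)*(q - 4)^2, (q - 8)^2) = q - 8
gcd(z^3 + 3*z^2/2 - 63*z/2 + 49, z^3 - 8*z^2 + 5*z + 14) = z - 2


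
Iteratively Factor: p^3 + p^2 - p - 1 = (p - 1)*(p^2 + 2*p + 1) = (p - 1)*(p + 1)*(p + 1)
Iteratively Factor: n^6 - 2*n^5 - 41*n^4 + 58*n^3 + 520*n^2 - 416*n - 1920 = (n - 3)*(n^5 + n^4 - 38*n^3 - 56*n^2 + 352*n + 640) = (n - 4)*(n - 3)*(n^4 + 5*n^3 - 18*n^2 - 128*n - 160) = (n - 4)*(n - 3)*(n + 4)*(n^3 + n^2 - 22*n - 40) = (n - 4)*(n - 3)*(n + 4)^2*(n^2 - 3*n - 10) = (n - 4)*(n - 3)*(n + 2)*(n + 4)^2*(n - 5)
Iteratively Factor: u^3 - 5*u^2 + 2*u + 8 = (u - 2)*(u^2 - 3*u - 4) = (u - 2)*(u + 1)*(u - 4)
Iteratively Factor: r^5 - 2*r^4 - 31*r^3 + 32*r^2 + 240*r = (r - 5)*(r^4 + 3*r^3 - 16*r^2 - 48*r) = (r - 5)*(r + 3)*(r^3 - 16*r) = (r - 5)*(r - 4)*(r + 3)*(r^2 + 4*r) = r*(r - 5)*(r - 4)*(r + 3)*(r + 4)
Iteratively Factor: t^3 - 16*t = (t - 4)*(t^2 + 4*t) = t*(t - 4)*(t + 4)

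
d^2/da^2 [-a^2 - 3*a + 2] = -2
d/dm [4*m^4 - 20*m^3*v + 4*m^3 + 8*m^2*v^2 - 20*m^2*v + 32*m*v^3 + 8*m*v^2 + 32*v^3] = 16*m^3 - 60*m^2*v + 12*m^2 + 16*m*v^2 - 40*m*v + 32*v^3 + 8*v^2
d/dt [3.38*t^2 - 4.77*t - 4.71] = 6.76*t - 4.77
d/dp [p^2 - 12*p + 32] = 2*p - 12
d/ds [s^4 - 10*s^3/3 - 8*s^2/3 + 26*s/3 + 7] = 4*s^3 - 10*s^2 - 16*s/3 + 26/3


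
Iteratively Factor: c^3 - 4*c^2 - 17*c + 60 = (c + 4)*(c^2 - 8*c + 15) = (c - 3)*(c + 4)*(c - 5)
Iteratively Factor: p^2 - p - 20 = (p - 5)*(p + 4)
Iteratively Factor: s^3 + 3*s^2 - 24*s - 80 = (s - 5)*(s^2 + 8*s + 16) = (s - 5)*(s + 4)*(s + 4)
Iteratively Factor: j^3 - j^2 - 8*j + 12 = (j - 2)*(j^2 + j - 6) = (j - 2)^2*(j + 3)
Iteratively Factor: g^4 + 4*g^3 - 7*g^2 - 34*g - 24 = (g + 2)*(g^3 + 2*g^2 - 11*g - 12) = (g - 3)*(g + 2)*(g^2 + 5*g + 4) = (g - 3)*(g + 1)*(g + 2)*(g + 4)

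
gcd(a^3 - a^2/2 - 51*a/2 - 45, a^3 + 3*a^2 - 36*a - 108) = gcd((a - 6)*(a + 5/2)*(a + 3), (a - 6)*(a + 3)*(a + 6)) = a^2 - 3*a - 18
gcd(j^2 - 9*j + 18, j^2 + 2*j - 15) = j - 3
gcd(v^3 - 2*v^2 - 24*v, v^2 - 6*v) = v^2 - 6*v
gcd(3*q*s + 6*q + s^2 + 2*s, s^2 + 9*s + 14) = s + 2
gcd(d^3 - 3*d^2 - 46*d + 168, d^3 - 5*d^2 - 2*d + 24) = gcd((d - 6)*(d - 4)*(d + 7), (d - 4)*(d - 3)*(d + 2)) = d - 4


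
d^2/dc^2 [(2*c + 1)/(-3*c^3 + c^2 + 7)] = 2*(c^2*(2*c + 1)*(9*c - 2)^2 + (18*c^2 - 4*c + (2*c + 1)*(9*c - 1))*(-3*c^3 + c^2 + 7))/(-3*c^3 + c^2 + 7)^3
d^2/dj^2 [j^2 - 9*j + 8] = 2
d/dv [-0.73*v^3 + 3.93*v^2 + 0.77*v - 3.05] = -2.19*v^2 + 7.86*v + 0.77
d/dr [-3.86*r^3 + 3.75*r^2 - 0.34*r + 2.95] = -11.58*r^2 + 7.5*r - 0.34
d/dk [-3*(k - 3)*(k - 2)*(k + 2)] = -9*k^2 + 18*k + 12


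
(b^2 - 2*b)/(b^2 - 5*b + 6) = b/(b - 3)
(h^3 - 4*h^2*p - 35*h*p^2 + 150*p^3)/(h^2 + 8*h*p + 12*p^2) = (h^2 - 10*h*p + 25*p^2)/(h + 2*p)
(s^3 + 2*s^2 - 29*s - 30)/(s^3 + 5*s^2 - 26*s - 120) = (s + 1)/(s + 4)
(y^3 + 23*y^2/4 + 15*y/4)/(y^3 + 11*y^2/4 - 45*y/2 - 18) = y*(y + 5)/(y^2 + 2*y - 24)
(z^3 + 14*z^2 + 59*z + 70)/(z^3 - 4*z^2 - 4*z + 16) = (z^2 + 12*z + 35)/(z^2 - 6*z + 8)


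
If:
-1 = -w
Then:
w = 1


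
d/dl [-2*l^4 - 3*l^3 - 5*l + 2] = -8*l^3 - 9*l^2 - 5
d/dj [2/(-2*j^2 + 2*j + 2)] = (2*j - 1)/(-j^2 + j + 1)^2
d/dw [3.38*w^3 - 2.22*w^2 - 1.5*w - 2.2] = 10.14*w^2 - 4.44*w - 1.5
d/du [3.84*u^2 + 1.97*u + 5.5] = 7.68*u + 1.97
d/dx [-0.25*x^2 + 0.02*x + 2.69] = 0.02 - 0.5*x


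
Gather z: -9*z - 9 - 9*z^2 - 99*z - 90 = -9*z^2 - 108*z - 99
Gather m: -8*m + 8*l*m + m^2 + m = m^2 + m*(8*l - 7)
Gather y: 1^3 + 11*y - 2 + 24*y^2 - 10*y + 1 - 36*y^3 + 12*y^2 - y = -36*y^3 + 36*y^2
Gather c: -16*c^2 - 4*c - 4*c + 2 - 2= -16*c^2 - 8*c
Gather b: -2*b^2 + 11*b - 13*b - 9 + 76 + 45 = -2*b^2 - 2*b + 112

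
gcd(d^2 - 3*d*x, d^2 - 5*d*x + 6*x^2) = -d + 3*x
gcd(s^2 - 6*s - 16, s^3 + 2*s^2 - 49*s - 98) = s + 2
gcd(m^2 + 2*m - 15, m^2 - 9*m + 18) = m - 3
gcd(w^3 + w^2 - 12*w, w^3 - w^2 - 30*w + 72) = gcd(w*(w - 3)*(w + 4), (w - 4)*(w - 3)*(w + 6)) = w - 3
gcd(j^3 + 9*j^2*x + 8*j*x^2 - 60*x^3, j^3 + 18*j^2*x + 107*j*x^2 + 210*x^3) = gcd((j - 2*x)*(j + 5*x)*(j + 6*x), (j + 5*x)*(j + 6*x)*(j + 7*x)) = j^2 + 11*j*x + 30*x^2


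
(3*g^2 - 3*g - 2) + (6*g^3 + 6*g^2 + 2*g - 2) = 6*g^3 + 9*g^2 - g - 4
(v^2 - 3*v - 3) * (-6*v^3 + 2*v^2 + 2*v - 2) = -6*v^5 + 20*v^4 + 14*v^3 - 14*v^2 + 6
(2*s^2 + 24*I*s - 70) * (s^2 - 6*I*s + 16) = 2*s^4 + 12*I*s^3 + 106*s^2 + 804*I*s - 1120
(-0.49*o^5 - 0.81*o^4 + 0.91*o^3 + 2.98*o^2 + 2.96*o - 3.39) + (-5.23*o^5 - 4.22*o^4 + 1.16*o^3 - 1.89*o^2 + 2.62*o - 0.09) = -5.72*o^5 - 5.03*o^4 + 2.07*o^3 + 1.09*o^2 + 5.58*o - 3.48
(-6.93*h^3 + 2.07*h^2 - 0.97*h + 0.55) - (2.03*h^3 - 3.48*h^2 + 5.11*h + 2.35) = -8.96*h^3 + 5.55*h^2 - 6.08*h - 1.8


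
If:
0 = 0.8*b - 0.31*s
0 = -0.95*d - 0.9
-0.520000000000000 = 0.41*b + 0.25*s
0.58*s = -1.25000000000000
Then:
No Solution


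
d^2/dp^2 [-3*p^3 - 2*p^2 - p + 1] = -18*p - 4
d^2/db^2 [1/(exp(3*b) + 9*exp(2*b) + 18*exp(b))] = 9*(-(exp(2*b) + 4*exp(b) + 2)*(exp(2*b) + 9*exp(b) + 18) + 2*(exp(2*b) + 6*exp(b) + 6)^2)*exp(-b)/(exp(2*b) + 9*exp(b) + 18)^3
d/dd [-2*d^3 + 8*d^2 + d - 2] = -6*d^2 + 16*d + 1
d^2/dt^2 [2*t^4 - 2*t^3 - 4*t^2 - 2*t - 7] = 24*t^2 - 12*t - 8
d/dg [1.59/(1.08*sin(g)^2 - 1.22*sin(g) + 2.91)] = (1.9398 - 3.4344*sin(g))*cos(g)/(1.08*sin(g)^2 - 1.22*sin(g) + 2.91)^2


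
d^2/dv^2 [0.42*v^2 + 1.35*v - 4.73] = 0.840000000000000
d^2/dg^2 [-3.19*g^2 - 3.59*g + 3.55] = -6.38000000000000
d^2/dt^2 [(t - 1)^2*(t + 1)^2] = 12*t^2 - 4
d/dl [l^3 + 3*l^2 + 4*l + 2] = 3*l^2 + 6*l + 4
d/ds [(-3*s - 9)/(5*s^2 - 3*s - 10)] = 3*(5*s^2 + 30*s + 1)/(25*s^4 - 30*s^3 - 91*s^2 + 60*s + 100)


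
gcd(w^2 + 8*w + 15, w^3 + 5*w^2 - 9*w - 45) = w^2 + 8*w + 15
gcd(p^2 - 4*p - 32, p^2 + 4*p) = p + 4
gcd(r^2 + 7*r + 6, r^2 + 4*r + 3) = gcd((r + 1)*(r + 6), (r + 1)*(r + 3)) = r + 1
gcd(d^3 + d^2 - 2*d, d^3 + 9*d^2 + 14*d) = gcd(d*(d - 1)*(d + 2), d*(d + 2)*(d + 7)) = d^2 + 2*d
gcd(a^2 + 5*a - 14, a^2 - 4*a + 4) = a - 2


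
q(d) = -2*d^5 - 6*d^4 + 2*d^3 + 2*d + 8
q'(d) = -10*d^4 - 24*d^3 + 6*d^2 + 2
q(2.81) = -666.49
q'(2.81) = -1106.62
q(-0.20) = 7.58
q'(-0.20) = 2.42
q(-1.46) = -15.14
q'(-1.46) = 44.04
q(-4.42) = 910.40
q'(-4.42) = -1625.07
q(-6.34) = 10278.42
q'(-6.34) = -9797.53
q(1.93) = -110.57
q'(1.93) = -286.94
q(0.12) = 8.24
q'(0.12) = 2.04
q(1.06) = 2.25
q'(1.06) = -32.47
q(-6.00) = 7340.00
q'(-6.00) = -7558.00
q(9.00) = -155980.00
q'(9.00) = -82618.00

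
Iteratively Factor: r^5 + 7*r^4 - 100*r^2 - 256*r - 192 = (r + 2)*(r^4 + 5*r^3 - 10*r^2 - 80*r - 96) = (r - 4)*(r + 2)*(r^3 + 9*r^2 + 26*r + 24) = (r - 4)*(r + 2)*(r + 3)*(r^2 + 6*r + 8) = (r - 4)*(r + 2)*(r + 3)*(r + 4)*(r + 2)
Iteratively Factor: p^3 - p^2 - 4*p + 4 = (p - 2)*(p^2 + p - 2) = (p - 2)*(p - 1)*(p + 2)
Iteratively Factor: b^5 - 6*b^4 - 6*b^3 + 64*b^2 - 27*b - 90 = (b - 5)*(b^4 - b^3 - 11*b^2 + 9*b + 18) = (b - 5)*(b + 3)*(b^3 - 4*b^2 + b + 6) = (b - 5)*(b - 2)*(b + 3)*(b^2 - 2*b - 3) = (b - 5)*(b - 3)*(b - 2)*(b + 3)*(b + 1)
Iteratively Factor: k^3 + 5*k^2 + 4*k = (k + 1)*(k^2 + 4*k) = (k + 1)*(k + 4)*(k)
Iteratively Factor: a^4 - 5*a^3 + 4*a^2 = (a - 1)*(a^3 - 4*a^2) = (a - 4)*(a - 1)*(a^2) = a*(a - 4)*(a - 1)*(a)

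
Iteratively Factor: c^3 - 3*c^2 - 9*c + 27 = (c + 3)*(c^2 - 6*c + 9) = (c - 3)*(c + 3)*(c - 3)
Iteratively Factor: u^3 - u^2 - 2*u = (u)*(u^2 - u - 2) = u*(u - 2)*(u + 1)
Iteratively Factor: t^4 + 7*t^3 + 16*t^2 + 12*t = (t + 2)*(t^3 + 5*t^2 + 6*t) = t*(t + 2)*(t^2 + 5*t + 6) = t*(t + 2)^2*(t + 3)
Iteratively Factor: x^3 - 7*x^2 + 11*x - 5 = (x - 1)*(x^2 - 6*x + 5) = (x - 1)^2*(x - 5)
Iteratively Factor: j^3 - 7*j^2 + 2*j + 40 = (j + 2)*(j^2 - 9*j + 20) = (j - 5)*(j + 2)*(j - 4)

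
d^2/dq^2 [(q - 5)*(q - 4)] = 2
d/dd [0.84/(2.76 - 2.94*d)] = 2.4696/(2.94*d - 2.76)^2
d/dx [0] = 0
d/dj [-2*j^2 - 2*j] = -4*j - 2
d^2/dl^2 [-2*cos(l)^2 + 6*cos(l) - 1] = -6*cos(l) + 4*cos(2*l)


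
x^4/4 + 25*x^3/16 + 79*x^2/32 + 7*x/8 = x*(x/4 + 1)*(x + 1/2)*(x + 7/4)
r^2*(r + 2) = r^3 + 2*r^2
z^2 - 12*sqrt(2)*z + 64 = (z - 8*sqrt(2))*(z - 4*sqrt(2))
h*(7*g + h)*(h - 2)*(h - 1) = 7*g*h^3 - 21*g*h^2 + 14*g*h + h^4 - 3*h^3 + 2*h^2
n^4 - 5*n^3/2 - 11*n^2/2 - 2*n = n*(n - 4)*(n + 1/2)*(n + 1)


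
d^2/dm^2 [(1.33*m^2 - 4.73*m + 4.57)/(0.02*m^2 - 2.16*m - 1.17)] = (0.111128*m^3 + 0.197699999999998*m^2 - 1.84863600000001*m + 70.406046)/(8.0e-6*m^6 - 0.002592*m^5 + 0.278532*m^4 - 9.774432*m^3 - 16.294122*m^2 - 8.870472*m - 1.601613)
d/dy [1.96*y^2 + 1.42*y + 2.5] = 3.92*y + 1.42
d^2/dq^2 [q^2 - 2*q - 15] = 2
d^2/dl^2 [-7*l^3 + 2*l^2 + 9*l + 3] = 4 - 42*l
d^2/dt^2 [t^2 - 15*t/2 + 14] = 2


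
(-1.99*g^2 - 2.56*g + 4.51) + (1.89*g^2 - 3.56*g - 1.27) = -0.1*g^2 - 6.12*g + 3.24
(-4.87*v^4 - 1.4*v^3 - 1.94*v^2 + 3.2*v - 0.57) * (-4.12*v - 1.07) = 20.0644*v^5 + 10.9789*v^4 + 9.4908*v^3 - 11.1082*v^2 - 1.0756*v + 0.6099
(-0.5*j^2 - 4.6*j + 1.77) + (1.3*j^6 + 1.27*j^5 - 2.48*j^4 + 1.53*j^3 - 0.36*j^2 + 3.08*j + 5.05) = 1.3*j^6 + 1.27*j^5 - 2.48*j^4 + 1.53*j^3 - 0.86*j^2 - 1.52*j + 6.82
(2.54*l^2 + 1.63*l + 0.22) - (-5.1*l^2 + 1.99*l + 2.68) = 7.64*l^2 - 0.36*l - 2.46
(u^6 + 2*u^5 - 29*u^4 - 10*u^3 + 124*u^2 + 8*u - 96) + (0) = u^6 + 2*u^5 - 29*u^4 - 10*u^3 + 124*u^2 + 8*u - 96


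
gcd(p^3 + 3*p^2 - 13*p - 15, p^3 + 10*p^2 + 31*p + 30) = p + 5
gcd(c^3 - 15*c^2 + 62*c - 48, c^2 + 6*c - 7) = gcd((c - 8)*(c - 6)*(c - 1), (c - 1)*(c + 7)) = c - 1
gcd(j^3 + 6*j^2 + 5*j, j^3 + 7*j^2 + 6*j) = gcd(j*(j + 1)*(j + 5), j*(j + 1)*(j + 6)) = j^2 + j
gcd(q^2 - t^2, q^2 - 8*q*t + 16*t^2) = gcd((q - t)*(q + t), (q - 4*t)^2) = 1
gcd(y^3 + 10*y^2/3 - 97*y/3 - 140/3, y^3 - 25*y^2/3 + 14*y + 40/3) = y - 5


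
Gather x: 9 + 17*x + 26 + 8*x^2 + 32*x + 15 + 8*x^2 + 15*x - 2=16*x^2 + 64*x + 48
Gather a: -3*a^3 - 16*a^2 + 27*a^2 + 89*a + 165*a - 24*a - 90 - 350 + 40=-3*a^3 + 11*a^2 + 230*a - 400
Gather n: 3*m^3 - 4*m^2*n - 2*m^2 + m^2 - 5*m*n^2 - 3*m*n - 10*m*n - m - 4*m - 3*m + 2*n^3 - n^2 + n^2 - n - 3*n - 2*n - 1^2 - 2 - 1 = 3*m^3 - m^2 - 5*m*n^2 - 8*m + 2*n^3 + n*(-4*m^2 - 13*m - 6) - 4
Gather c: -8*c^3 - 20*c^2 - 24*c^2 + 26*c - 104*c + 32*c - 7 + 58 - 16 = -8*c^3 - 44*c^2 - 46*c + 35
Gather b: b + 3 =b + 3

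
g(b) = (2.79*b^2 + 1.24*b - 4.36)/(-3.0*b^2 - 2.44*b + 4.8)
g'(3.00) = -0.04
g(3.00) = -0.83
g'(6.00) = -0.01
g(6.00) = -0.88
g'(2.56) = -0.05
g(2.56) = -0.81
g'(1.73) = -0.18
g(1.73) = -0.73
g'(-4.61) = -0.03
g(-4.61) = -1.03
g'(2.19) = -0.08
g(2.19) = -0.79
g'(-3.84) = -0.06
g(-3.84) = -1.06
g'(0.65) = -1.47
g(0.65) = -1.22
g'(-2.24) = -0.94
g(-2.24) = -1.43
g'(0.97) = -46.05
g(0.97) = 1.37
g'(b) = (5.58*b + 1.24)/(-3.0*b^2 - 2.44*b + 4.8) + (6.0*b + 2.44)*(2.79*b^2 + 1.24*b - 4.36)/(-3.0*b^2 - 2.44*b + 4.8)^2 = (-3.0876*b^2 + 0.623999999999995*b - 4.6864)/(9.0*b^4 + 14.64*b^3 - 22.8464*b^2 - 23.424*b + 23.04)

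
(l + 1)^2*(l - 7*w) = l^3 - 7*l^2*w + 2*l^2 - 14*l*w + l - 7*w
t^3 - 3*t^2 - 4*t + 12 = (t - 3)*(t - 2)*(t + 2)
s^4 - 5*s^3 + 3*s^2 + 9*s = s*(s - 3)^2*(s + 1)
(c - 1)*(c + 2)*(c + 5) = c^3 + 6*c^2 + 3*c - 10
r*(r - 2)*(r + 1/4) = r^3 - 7*r^2/4 - r/2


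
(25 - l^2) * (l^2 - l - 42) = -l^4 + l^3 + 67*l^2 - 25*l - 1050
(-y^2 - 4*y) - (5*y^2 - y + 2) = -6*y^2 - 3*y - 2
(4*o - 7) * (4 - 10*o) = -40*o^2 + 86*o - 28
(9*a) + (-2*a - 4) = 7*a - 4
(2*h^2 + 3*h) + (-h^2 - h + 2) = h^2 + 2*h + 2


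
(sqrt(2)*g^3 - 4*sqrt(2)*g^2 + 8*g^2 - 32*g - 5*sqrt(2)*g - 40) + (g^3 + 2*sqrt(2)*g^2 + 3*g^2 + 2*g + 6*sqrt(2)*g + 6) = g^3 + sqrt(2)*g^3 - 2*sqrt(2)*g^2 + 11*g^2 - 30*g + sqrt(2)*g - 34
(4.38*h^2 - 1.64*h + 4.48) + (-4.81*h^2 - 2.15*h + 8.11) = -0.43*h^2 - 3.79*h + 12.59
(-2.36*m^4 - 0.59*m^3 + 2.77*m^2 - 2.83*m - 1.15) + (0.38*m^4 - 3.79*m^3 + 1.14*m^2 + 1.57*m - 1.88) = -1.98*m^4 - 4.38*m^3 + 3.91*m^2 - 1.26*m - 3.03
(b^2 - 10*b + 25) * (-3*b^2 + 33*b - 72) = -3*b^4 + 63*b^3 - 477*b^2 + 1545*b - 1800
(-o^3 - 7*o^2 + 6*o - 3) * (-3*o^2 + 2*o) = 3*o^5 + 19*o^4 - 32*o^3 + 21*o^2 - 6*o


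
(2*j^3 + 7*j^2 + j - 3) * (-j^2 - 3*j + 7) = -2*j^5 - 13*j^4 - 8*j^3 + 49*j^2 + 16*j - 21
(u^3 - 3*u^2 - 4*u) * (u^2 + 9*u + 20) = u^5 + 6*u^4 - 11*u^3 - 96*u^2 - 80*u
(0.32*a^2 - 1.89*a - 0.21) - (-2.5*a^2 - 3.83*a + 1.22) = 2.82*a^2 + 1.94*a - 1.43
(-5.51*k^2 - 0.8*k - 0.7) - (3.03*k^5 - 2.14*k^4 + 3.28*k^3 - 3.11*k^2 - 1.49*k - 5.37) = -3.03*k^5 + 2.14*k^4 - 3.28*k^3 - 2.4*k^2 + 0.69*k + 4.67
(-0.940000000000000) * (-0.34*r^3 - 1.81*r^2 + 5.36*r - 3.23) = 0.3196*r^3 + 1.7014*r^2 - 5.0384*r + 3.0362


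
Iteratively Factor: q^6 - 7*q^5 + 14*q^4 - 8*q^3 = (q)*(q^5 - 7*q^4 + 14*q^3 - 8*q^2) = q^2*(q^4 - 7*q^3 + 14*q^2 - 8*q) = q^2*(q - 4)*(q^3 - 3*q^2 + 2*q) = q^2*(q - 4)*(q - 1)*(q^2 - 2*q) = q^3*(q - 4)*(q - 1)*(q - 2)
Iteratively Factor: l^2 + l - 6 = (l - 2)*(l + 3)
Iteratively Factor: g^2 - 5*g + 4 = (g - 1)*(g - 4)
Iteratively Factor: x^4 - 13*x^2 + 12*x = (x)*(x^3 - 13*x + 12) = x*(x - 3)*(x^2 + 3*x - 4) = x*(x - 3)*(x + 4)*(x - 1)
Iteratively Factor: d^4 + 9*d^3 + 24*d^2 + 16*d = (d)*(d^3 + 9*d^2 + 24*d + 16) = d*(d + 4)*(d^2 + 5*d + 4) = d*(d + 4)^2*(d + 1)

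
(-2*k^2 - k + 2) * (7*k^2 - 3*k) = -14*k^4 - k^3 + 17*k^2 - 6*k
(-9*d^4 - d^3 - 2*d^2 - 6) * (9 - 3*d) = 27*d^5 - 78*d^4 - 3*d^3 - 18*d^2 + 18*d - 54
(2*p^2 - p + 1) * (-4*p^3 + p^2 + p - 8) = -8*p^5 + 6*p^4 - 3*p^3 - 16*p^2 + 9*p - 8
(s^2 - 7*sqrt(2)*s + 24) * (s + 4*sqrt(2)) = s^3 - 3*sqrt(2)*s^2 - 32*s + 96*sqrt(2)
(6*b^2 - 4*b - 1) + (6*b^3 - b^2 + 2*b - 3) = 6*b^3 + 5*b^2 - 2*b - 4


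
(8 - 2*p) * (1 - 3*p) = 6*p^2 - 26*p + 8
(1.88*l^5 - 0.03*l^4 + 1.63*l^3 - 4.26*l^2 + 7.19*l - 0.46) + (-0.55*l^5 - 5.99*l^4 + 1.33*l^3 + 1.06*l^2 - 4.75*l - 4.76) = 1.33*l^5 - 6.02*l^4 + 2.96*l^3 - 3.2*l^2 + 2.44*l - 5.22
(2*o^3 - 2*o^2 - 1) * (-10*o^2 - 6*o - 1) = -20*o^5 + 8*o^4 + 10*o^3 + 12*o^2 + 6*o + 1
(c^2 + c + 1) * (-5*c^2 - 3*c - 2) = -5*c^4 - 8*c^3 - 10*c^2 - 5*c - 2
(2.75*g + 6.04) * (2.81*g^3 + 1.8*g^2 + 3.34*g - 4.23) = 7.7275*g^4 + 21.9224*g^3 + 20.057*g^2 + 8.5411*g - 25.5492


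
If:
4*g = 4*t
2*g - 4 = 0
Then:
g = 2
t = 2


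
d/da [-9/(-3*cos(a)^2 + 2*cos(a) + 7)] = 18*(3*cos(a) - 1)*sin(a)/(-3*cos(a)^2 + 2*cos(a) + 7)^2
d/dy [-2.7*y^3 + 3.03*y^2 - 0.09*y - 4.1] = -8.1*y^2 + 6.06*y - 0.09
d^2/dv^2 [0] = 0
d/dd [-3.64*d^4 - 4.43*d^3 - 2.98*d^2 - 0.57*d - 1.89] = -14.56*d^3 - 13.29*d^2 - 5.96*d - 0.57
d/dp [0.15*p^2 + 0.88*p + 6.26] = 0.3*p + 0.88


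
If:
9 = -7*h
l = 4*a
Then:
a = l/4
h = -9/7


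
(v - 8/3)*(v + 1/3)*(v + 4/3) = v^3 - v^2 - 4*v - 32/27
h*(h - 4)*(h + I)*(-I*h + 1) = -I*h^4 + 2*h^3 + 4*I*h^3 - 8*h^2 + I*h^2 - 4*I*h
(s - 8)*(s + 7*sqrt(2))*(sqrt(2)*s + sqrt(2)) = sqrt(2)*s^3 - 7*sqrt(2)*s^2 + 14*s^2 - 98*s - 8*sqrt(2)*s - 112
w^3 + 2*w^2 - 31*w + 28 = (w - 4)*(w - 1)*(w + 7)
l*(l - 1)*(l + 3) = l^3 + 2*l^2 - 3*l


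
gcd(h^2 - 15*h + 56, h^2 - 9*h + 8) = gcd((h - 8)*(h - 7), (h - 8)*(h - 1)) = h - 8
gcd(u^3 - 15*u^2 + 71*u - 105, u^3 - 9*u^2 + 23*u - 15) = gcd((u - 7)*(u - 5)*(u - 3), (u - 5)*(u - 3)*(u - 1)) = u^2 - 8*u + 15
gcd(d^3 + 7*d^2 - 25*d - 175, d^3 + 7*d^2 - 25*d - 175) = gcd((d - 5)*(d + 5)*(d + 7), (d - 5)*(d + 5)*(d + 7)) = d^3 + 7*d^2 - 25*d - 175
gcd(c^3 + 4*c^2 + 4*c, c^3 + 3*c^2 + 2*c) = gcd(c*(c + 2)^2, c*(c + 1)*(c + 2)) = c^2 + 2*c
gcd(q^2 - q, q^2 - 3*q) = q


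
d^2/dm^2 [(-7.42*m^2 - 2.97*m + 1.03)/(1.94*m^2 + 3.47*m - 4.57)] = (77.544128*m^3 - 371.446368*m^2 - 116.386032*m - 361.06004)/(7.301384*m^6 + 39.179076*m^5 + 18.479082*m^4 - 142.804033*m^3 - 43.530621*m^2 + 217.411809*m - 95.443993)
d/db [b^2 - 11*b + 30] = 2*b - 11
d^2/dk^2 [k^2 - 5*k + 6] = 2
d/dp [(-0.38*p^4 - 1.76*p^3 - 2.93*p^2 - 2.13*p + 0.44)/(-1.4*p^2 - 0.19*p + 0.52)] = (1.064*p^5 + 2.6806*p^4 - 0.121600000000001*p^3 - 5.1709*p^2 - 1.8152*p - 1.024)/(1.96*p^4 + 0.532*p^3 - 1.4199*p^2 - 0.1976*p + 0.2704)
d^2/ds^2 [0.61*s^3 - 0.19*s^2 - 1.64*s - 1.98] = 3.66*s - 0.38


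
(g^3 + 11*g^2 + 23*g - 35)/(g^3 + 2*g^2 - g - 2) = (g^2 + 12*g + 35)/(g^2 + 3*g + 2)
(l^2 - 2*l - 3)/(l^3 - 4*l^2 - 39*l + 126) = (l + 1)/(l^2 - l - 42)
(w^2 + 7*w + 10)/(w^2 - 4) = (w + 5)/(w - 2)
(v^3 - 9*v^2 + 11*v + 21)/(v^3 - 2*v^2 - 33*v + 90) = (v^2 - 6*v - 7)/(v^2 + v - 30)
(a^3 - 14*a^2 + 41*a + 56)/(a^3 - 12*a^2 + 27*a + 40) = (a - 7)/(a - 5)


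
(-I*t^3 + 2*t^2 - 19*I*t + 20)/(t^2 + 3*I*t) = (-I*t^3 + 2*t^2 - 19*I*t + 20)/(t*(t + 3*I))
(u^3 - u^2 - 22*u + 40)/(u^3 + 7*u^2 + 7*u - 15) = (u^2 - 6*u + 8)/(u^2 + 2*u - 3)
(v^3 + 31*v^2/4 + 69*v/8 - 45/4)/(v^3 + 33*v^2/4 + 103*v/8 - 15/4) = (4*v - 3)/(4*v - 1)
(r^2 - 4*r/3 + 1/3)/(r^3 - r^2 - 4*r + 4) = (r - 1/3)/(r^2 - 4)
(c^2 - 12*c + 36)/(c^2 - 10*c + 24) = (c - 6)/(c - 4)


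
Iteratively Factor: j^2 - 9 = (j - 3)*(j + 3)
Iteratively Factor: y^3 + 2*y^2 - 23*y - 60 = (y + 4)*(y^2 - 2*y - 15) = (y - 5)*(y + 4)*(y + 3)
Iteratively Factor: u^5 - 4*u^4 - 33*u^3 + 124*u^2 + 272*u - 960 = (u + 4)*(u^4 - 8*u^3 - u^2 + 128*u - 240) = (u - 3)*(u + 4)*(u^3 - 5*u^2 - 16*u + 80) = (u - 3)*(u + 4)^2*(u^2 - 9*u + 20) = (u - 4)*(u - 3)*(u + 4)^2*(u - 5)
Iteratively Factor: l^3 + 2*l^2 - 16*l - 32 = (l + 2)*(l^2 - 16) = (l - 4)*(l + 2)*(l + 4)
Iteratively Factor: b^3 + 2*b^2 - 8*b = (b - 2)*(b^2 + 4*b) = b*(b - 2)*(b + 4)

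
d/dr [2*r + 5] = 2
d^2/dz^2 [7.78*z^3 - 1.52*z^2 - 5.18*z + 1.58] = 46.68*z - 3.04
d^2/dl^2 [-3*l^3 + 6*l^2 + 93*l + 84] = 12 - 18*l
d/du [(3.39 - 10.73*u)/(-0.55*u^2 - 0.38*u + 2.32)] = (-5.9015*u^2 + 3.729*u - 23.6054)/(0.3025*u^4 + 0.418*u^3 - 2.4076*u^2 - 1.7632*u + 5.3824)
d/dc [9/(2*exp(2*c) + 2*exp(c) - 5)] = (-36*exp(c) - 18)*exp(c)/(2*exp(2*c) + 2*exp(c) - 5)^2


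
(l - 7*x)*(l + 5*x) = l^2 - 2*l*x - 35*x^2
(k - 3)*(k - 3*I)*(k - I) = k^3 - 3*k^2 - 4*I*k^2 - 3*k + 12*I*k + 9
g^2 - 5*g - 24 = (g - 8)*(g + 3)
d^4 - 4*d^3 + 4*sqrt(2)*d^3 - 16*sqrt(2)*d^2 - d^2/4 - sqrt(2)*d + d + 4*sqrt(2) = (d - 4)*(d - 1/2)*(d + 1/2)*(d + 4*sqrt(2))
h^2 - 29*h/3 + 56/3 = (h - 7)*(h - 8/3)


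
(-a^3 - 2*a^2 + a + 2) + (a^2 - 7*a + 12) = -a^3 - a^2 - 6*a + 14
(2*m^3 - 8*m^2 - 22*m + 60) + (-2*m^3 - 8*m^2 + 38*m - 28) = -16*m^2 + 16*m + 32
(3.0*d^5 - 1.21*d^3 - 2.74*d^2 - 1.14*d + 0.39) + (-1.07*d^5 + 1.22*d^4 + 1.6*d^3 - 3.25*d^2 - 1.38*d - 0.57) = 1.93*d^5 + 1.22*d^4 + 0.39*d^3 - 5.99*d^2 - 2.52*d - 0.18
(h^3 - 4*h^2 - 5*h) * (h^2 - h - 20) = h^5 - 5*h^4 - 21*h^3 + 85*h^2 + 100*h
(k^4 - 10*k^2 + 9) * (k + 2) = k^5 + 2*k^4 - 10*k^3 - 20*k^2 + 9*k + 18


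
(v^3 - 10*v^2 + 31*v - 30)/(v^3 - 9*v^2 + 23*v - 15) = (v - 2)/(v - 1)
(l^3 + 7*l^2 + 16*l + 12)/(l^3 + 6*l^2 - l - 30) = (l^2 + 4*l + 4)/(l^2 + 3*l - 10)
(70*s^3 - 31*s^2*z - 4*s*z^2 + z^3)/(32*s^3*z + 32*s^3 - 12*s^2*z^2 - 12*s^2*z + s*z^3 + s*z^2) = (70*s^3 - 31*s^2*z - 4*s*z^2 + z^3)/(s*(32*s^2*z + 32*s^2 - 12*s*z^2 - 12*s*z + z^3 + z^2))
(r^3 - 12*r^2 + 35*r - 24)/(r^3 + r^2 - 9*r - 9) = (r^2 - 9*r + 8)/(r^2 + 4*r + 3)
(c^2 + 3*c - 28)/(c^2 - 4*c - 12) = (-c^2 - 3*c + 28)/(-c^2 + 4*c + 12)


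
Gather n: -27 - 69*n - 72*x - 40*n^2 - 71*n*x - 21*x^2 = -40*n^2 + n*(-71*x - 69) - 21*x^2 - 72*x - 27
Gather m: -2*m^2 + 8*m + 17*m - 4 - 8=-2*m^2 + 25*m - 12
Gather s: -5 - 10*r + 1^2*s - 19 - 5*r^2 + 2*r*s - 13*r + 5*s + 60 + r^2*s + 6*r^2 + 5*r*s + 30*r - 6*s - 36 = r^2 + 7*r + s*(r^2 + 7*r)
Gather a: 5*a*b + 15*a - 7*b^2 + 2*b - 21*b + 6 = a*(5*b + 15) - 7*b^2 - 19*b + 6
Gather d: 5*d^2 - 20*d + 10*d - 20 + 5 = 5*d^2 - 10*d - 15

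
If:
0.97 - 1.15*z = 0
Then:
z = 0.84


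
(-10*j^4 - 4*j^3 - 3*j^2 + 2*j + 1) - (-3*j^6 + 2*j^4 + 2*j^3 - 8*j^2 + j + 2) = 3*j^6 - 12*j^4 - 6*j^3 + 5*j^2 + j - 1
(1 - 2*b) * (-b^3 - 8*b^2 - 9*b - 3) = 2*b^4 + 15*b^3 + 10*b^2 - 3*b - 3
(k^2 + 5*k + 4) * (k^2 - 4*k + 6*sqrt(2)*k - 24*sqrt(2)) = k^4 + k^3 + 6*sqrt(2)*k^3 - 16*k^2 + 6*sqrt(2)*k^2 - 96*sqrt(2)*k - 16*k - 96*sqrt(2)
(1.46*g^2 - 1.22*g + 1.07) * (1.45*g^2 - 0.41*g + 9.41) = 2.117*g^4 - 2.3676*g^3 + 15.7903*g^2 - 11.9189*g + 10.0687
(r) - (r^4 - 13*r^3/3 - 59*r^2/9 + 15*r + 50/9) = -r^4 + 13*r^3/3 + 59*r^2/9 - 14*r - 50/9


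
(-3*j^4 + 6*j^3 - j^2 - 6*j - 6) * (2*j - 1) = -6*j^5 + 15*j^4 - 8*j^3 - 11*j^2 - 6*j + 6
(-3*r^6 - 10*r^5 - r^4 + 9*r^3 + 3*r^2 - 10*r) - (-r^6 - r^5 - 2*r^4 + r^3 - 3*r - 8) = -2*r^6 - 9*r^5 + r^4 + 8*r^3 + 3*r^2 - 7*r + 8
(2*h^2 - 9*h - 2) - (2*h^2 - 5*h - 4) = 2 - 4*h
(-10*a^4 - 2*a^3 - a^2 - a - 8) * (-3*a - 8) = 30*a^5 + 86*a^4 + 19*a^3 + 11*a^2 + 32*a + 64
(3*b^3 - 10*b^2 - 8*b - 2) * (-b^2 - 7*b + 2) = -3*b^5 - 11*b^4 + 84*b^3 + 38*b^2 - 2*b - 4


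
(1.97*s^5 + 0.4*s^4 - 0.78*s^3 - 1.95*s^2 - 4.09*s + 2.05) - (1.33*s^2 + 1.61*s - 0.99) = 1.97*s^5 + 0.4*s^4 - 0.78*s^3 - 3.28*s^2 - 5.7*s + 3.04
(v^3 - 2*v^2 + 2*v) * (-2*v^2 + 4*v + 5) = -2*v^5 + 8*v^4 - 7*v^3 - 2*v^2 + 10*v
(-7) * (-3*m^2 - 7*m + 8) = 21*m^2 + 49*m - 56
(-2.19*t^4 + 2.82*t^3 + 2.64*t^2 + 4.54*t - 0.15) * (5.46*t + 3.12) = -11.9574*t^5 + 8.5644*t^4 + 23.2128*t^3 + 33.0252*t^2 + 13.3458*t - 0.468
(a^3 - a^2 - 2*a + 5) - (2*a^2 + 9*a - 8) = a^3 - 3*a^2 - 11*a + 13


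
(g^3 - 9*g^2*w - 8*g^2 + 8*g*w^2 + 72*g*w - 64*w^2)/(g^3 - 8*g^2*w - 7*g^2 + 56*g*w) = (g^2 - g*w - 8*g + 8*w)/(g*(g - 7))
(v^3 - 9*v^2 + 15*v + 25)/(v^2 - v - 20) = (v^2 - 4*v - 5)/(v + 4)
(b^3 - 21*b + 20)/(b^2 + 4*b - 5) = b - 4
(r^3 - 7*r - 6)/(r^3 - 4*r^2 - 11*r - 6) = (r^2 - r - 6)/(r^2 - 5*r - 6)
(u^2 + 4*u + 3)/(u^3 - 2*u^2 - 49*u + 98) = (u^2 + 4*u + 3)/(u^3 - 2*u^2 - 49*u + 98)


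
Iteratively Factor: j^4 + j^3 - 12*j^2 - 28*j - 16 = (j + 1)*(j^3 - 12*j - 16) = (j - 4)*(j + 1)*(j^2 + 4*j + 4) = (j - 4)*(j + 1)*(j + 2)*(j + 2)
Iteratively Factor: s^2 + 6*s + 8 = (s + 2)*(s + 4)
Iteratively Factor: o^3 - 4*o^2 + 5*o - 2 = (o - 1)*(o^2 - 3*o + 2) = (o - 1)^2*(o - 2)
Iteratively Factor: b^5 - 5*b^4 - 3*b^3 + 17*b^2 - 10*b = (b - 5)*(b^4 - 3*b^2 + 2*b) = (b - 5)*(b - 1)*(b^3 + b^2 - 2*b) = b*(b - 5)*(b - 1)*(b^2 + b - 2) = b*(b - 5)*(b - 1)^2*(b + 2)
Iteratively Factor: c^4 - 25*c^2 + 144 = (c + 4)*(c^3 - 4*c^2 - 9*c + 36) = (c - 4)*(c + 4)*(c^2 - 9) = (c - 4)*(c + 3)*(c + 4)*(c - 3)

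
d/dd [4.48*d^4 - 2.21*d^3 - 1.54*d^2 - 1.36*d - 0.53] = 17.92*d^3 - 6.63*d^2 - 3.08*d - 1.36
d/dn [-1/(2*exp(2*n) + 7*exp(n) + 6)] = (4*exp(n) + 7)*exp(n)/(2*exp(2*n) + 7*exp(n) + 6)^2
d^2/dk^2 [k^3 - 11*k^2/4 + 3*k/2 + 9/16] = 6*k - 11/2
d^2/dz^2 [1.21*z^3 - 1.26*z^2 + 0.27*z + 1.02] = 7.26*z - 2.52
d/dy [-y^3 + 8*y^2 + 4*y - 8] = -3*y^2 + 16*y + 4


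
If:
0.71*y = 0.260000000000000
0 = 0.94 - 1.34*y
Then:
No Solution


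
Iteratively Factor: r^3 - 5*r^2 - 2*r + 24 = (r - 3)*(r^2 - 2*r - 8) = (r - 3)*(r + 2)*(r - 4)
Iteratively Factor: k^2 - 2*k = (k)*(k - 2)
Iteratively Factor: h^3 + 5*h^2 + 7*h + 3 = (h + 1)*(h^2 + 4*h + 3) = (h + 1)^2*(h + 3)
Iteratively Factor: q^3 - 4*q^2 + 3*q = (q)*(q^2 - 4*q + 3) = q*(q - 3)*(q - 1)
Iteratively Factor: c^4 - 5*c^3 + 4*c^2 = (c)*(c^3 - 5*c^2 + 4*c) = c*(c - 1)*(c^2 - 4*c) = c^2*(c - 1)*(c - 4)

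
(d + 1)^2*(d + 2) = d^3 + 4*d^2 + 5*d + 2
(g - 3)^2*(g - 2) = g^3 - 8*g^2 + 21*g - 18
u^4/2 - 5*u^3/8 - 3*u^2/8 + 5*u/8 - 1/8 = (u/2 + 1/2)*(u - 1)^2*(u - 1/4)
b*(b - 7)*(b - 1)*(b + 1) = b^4 - 7*b^3 - b^2 + 7*b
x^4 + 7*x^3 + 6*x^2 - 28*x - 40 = (x - 2)*(x + 2)^2*(x + 5)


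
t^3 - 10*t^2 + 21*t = t*(t - 7)*(t - 3)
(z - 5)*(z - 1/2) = z^2 - 11*z/2 + 5/2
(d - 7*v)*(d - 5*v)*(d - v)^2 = d^4 - 14*d^3*v + 60*d^2*v^2 - 82*d*v^3 + 35*v^4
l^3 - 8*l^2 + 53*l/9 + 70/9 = (l - 7)*(l - 5/3)*(l + 2/3)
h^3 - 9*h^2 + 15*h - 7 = (h - 7)*(h - 1)^2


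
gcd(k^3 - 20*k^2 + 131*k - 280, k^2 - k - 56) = k - 8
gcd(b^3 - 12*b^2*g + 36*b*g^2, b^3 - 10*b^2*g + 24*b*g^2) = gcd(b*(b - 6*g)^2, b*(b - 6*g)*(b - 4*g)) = b^2 - 6*b*g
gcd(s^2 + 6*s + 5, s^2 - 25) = s + 5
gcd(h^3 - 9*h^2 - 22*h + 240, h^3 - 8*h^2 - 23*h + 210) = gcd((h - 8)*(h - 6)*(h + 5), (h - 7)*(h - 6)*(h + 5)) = h^2 - h - 30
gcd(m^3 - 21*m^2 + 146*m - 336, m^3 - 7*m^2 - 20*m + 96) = m - 8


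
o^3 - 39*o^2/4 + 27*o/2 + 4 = (o - 8)*(o - 2)*(o + 1/4)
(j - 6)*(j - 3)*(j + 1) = j^3 - 8*j^2 + 9*j + 18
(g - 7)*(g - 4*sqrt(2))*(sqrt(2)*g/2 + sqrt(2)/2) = sqrt(2)*g^3/2 - 3*sqrt(2)*g^2 - 4*g^2 - 7*sqrt(2)*g/2 + 24*g + 28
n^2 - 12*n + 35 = (n - 7)*(n - 5)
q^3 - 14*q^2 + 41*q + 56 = (q - 8)*(q - 7)*(q + 1)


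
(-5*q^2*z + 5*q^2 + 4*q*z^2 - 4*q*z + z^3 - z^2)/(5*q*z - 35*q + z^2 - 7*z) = (-q*z + q + z^2 - z)/(z - 7)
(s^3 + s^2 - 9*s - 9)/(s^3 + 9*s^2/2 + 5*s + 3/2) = 2*(s - 3)/(2*s + 1)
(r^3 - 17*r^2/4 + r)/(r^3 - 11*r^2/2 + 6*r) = (4*r - 1)/(2*(2*r - 3))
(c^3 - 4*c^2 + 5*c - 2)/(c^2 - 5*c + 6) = (c^2 - 2*c + 1)/(c - 3)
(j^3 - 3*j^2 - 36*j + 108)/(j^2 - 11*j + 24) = (j^2 - 36)/(j - 8)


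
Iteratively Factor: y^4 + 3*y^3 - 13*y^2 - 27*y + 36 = (y - 1)*(y^3 + 4*y^2 - 9*y - 36) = (y - 1)*(y + 4)*(y^2 - 9) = (y - 1)*(y + 3)*(y + 4)*(y - 3)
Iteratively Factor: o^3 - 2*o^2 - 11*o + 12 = (o + 3)*(o^2 - 5*o + 4) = (o - 4)*(o + 3)*(o - 1)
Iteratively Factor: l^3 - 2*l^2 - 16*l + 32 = (l + 4)*(l^2 - 6*l + 8) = (l - 4)*(l + 4)*(l - 2)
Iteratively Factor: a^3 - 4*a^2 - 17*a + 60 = (a + 4)*(a^2 - 8*a + 15) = (a - 3)*(a + 4)*(a - 5)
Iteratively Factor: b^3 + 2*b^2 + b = (b + 1)*(b^2 + b) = b*(b + 1)*(b + 1)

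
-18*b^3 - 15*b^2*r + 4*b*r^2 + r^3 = (-3*b + r)*(b + r)*(6*b + r)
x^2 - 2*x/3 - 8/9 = (x - 4/3)*(x + 2/3)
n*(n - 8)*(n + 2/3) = n^3 - 22*n^2/3 - 16*n/3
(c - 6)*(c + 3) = c^2 - 3*c - 18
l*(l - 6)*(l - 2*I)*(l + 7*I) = l^4 - 6*l^3 + 5*I*l^3 + 14*l^2 - 30*I*l^2 - 84*l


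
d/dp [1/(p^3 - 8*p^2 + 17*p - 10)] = (-3*p^2 + 16*p - 17)/(p^3 - 8*p^2 + 17*p - 10)^2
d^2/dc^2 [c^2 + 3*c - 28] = 2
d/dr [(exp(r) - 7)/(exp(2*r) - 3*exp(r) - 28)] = -exp(r)/(exp(2*r) + 8*exp(r) + 16)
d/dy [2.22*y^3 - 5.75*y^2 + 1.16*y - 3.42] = 6.66*y^2 - 11.5*y + 1.16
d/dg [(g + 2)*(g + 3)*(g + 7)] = 3*g^2 + 24*g + 41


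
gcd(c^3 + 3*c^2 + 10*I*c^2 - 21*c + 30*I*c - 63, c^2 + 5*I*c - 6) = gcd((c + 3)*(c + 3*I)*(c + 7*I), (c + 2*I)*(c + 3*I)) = c + 3*I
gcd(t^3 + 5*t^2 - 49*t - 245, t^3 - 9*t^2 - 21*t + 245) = t^2 - 2*t - 35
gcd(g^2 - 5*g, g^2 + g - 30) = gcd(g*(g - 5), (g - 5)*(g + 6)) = g - 5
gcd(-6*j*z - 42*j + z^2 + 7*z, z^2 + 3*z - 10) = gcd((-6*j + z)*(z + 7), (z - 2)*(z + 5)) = 1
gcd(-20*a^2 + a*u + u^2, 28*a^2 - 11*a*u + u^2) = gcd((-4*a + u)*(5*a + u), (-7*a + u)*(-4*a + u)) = -4*a + u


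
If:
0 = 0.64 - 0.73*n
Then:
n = 0.88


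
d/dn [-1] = 0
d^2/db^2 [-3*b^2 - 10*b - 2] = -6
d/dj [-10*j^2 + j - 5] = 1 - 20*j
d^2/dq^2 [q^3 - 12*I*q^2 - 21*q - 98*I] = 6*q - 24*I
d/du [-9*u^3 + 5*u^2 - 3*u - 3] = -27*u^2 + 10*u - 3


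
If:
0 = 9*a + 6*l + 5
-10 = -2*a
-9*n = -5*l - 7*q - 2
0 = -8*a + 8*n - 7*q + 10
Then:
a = 5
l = -25/3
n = -209/3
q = -1762/21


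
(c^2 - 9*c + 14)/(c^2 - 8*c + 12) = (c - 7)/(c - 6)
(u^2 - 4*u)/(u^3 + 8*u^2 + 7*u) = (u - 4)/(u^2 + 8*u + 7)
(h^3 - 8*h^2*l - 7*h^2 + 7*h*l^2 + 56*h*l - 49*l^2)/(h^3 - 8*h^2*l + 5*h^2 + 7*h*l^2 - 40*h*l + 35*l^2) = (h - 7)/(h + 5)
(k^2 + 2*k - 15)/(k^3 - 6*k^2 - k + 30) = (k + 5)/(k^2 - 3*k - 10)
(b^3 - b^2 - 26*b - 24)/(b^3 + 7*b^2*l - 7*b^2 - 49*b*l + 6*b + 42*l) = (b^2 + 5*b + 4)/(b^2 + 7*b*l - b - 7*l)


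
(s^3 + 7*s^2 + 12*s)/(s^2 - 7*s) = (s^2 + 7*s + 12)/(s - 7)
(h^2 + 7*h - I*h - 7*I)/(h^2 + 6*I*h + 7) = (h + 7)/(h + 7*I)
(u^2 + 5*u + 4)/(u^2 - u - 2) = (u + 4)/(u - 2)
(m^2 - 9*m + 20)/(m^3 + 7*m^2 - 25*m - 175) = (m - 4)/(m^2 + 12*m + 35)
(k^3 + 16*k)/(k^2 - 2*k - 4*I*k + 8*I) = k*(k + 4*I)/(k - 2)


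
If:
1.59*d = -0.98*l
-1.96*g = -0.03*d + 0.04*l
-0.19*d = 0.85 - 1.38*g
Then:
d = -6.90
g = -0.33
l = 11.20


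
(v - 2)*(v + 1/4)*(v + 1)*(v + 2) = v^4 + 5*v^3/4 - 15*v^2/4 - 5*v - 1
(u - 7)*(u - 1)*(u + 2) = u^3 - 6*u^2 - 9*u + 14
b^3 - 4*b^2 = b^2*(b - 4)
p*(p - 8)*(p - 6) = p^3 - 14*p^2 + 48*p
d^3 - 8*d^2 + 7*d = d*(d - 7)*(d - 1)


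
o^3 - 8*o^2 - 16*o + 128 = (o - 8)*(o - 4)*(o + 4)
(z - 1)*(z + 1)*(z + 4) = z^3 + 4*z^2 - z - 4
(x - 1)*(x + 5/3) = x^2 + 2*x/3 - 5/3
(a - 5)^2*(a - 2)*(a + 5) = a^4 - 7*a^3 - 15*a^2 + 175*a - 250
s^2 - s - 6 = (s - 3)*(s + 2)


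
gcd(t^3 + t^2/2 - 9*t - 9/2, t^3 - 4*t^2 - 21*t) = t + 3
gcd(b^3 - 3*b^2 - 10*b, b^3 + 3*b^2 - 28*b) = b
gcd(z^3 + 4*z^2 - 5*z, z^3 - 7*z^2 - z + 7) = z - 1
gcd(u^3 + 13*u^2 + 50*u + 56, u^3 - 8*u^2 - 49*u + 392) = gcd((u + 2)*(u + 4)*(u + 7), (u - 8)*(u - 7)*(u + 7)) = u + 7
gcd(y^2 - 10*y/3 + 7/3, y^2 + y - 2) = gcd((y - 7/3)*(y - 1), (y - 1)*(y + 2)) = y - 1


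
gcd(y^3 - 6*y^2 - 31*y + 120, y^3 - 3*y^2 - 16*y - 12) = 1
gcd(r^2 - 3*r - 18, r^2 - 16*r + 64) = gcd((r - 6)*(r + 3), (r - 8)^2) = 1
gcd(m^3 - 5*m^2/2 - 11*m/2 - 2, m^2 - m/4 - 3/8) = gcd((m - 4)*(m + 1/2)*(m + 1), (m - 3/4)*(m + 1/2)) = m + 1/2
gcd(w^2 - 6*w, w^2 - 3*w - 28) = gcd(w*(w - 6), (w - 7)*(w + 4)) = 1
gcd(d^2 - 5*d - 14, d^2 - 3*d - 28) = d - 7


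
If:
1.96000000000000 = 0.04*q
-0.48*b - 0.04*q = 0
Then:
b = -4.08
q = 49.00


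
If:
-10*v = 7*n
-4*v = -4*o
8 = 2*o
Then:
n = -40/7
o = 4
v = 4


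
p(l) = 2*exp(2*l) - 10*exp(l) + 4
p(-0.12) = -3.30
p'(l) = 4*exp(2*l) - 10*exp(l)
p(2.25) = 89.16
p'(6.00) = 646984.88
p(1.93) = 30.04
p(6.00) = 321479.29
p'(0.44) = -5.88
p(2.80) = 380.41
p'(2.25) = 265.19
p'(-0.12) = -5.72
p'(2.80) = 917.26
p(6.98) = 2300153.81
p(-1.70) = 2.24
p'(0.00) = -6.00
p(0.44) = -6.71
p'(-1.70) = -1.69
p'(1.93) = 120.97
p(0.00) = -4.00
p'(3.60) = 4991.74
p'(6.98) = 4611048.80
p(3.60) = 2316.88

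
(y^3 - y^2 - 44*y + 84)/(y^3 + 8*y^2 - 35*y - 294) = (y - 2)/(y + 7)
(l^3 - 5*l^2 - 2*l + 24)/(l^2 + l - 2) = (l^2 - 7*l + 12)/(l - 1)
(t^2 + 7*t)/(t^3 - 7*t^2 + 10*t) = (t + 7)/(t^2 - 7*t + 10)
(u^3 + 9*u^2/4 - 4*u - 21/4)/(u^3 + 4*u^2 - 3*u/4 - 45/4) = (4*u^2 - 3*u - 7)/(4*u^2 + 4*u - 15)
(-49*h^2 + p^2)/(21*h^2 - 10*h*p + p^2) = (7*h + p)/(-3*h + p)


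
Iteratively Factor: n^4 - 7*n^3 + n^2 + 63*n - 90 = (n - 5)*(n^3 - 2*n^2 - 9*n + 18) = (n - 5)*(n + 3)*(n^2 - 5*n + 6) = (n - 5)*(n - 3)*(n + 3)*(n - 2)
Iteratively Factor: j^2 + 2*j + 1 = (j + 1)*(j + 1)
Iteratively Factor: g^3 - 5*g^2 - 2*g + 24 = (g - 3)*(g^2 - 2*g - 8) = (g - 3)*(g + 2)*(g - 4)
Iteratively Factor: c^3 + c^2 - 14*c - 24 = (c + 3)*(c^2 - 2*c - 8) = (c + 2)*(c + 3)*(c - 4)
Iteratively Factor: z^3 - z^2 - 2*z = (z - 2)*(z^2 + z) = (z - 2)*(z + 1)*(z)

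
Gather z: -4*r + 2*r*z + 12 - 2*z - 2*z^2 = -4*r - 2*z^2 + z*(2*r - 2) + 12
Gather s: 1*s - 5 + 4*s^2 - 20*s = 4*s^2 - 19*s - 5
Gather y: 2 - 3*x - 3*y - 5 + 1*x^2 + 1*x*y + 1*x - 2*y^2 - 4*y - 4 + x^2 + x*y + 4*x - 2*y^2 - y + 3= 2*x^2 + 2*x - 4*y^2 + y*(2*x - 8) - 4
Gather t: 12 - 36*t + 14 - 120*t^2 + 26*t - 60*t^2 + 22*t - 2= -180*t^2 + 12*t + 24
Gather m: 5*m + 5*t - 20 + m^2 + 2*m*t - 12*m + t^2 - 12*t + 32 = m^2 + m*(2*t - 7) + t^2 - 7*t + 12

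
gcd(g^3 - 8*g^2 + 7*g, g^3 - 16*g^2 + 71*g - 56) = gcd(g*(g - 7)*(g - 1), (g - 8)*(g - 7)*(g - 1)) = g^2 - 8*g + 7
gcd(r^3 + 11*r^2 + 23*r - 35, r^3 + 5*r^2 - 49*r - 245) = r^2 + 12*r + 35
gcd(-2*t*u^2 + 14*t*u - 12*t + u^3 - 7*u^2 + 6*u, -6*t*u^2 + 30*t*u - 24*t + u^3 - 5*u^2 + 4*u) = u - 1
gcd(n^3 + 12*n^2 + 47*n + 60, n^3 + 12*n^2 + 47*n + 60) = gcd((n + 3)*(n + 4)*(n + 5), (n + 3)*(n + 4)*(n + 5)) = n^3 + 12*n^2 + 47*n + 60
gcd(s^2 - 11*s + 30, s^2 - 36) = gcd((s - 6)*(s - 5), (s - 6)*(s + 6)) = s - 6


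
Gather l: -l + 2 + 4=6 - l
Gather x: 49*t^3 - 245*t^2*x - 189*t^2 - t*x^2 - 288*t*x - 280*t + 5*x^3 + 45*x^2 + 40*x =49*t^3 - 189*t^2 - 280*t + 5*x^3 + x^2*(45 - t) + x*(-245*t^2 - 288*t + 40)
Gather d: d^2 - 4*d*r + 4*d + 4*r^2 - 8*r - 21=d^2 + d*(4 - 4*r) + 4*r^2 - 8*r - 21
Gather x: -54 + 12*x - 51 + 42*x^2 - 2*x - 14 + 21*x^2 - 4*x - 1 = 63*x^2 + 6*x - 120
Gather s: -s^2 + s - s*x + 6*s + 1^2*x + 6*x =-s^2 + s*(7 - x) + 7*x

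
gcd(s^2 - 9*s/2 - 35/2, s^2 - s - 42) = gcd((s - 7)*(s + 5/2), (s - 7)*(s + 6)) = s - 7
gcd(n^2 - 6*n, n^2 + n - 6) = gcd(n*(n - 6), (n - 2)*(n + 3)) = 1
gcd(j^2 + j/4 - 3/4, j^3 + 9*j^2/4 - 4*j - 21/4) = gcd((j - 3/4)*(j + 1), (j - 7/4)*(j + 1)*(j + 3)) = j + 1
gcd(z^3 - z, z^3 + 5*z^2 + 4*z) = z^2 + z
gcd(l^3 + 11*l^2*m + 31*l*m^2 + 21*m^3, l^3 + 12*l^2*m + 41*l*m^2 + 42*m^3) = l^2 + 10*l*m + 21*m^2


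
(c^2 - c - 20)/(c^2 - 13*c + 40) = (c + 4)/(c - 8)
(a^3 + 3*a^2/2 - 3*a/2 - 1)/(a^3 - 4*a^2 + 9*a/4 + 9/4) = 2*(a^2 + a - 2)/(2*a^2 - 9*a + 9)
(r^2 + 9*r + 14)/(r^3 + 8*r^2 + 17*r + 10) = (r + 7)/(r^2 + 6*r + 5)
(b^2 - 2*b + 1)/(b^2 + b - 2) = (b - 1)/(b + 2)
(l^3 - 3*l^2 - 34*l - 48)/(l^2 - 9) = (l^2 - 6*l - 16)/(l - 3)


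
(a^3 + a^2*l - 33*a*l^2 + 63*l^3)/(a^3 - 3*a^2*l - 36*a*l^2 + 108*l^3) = (a^2 + 4*a*l - 21*l^2)/(a^2 - 36*l^2)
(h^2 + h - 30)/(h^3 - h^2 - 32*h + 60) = 1/(h - 2)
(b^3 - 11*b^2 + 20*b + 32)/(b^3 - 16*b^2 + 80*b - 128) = (b + 1)/(b - 4)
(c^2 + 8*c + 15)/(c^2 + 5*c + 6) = (c + 5)/(c + 2)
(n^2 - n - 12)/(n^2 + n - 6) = (n - 4)/(n - 2)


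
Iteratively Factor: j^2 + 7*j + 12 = (j + 3)*(j + 4)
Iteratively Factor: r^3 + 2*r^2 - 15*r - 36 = (r + 3)*(r^2 - r - 12) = (r + 3)^2*(r - 4)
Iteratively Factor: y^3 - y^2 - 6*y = (y - 3)*(y^2 + 2*y) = (y - 3)*(y + 2)*(y)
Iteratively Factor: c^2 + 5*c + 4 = (c + 4)*(c + 1)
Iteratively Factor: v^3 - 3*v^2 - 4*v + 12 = (v - 3)*(v^2 - 4) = (v - 3)*(v - 2)*(v + 2)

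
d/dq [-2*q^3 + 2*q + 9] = 2 - 6*q^2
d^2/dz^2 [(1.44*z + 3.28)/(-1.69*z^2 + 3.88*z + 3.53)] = ((1.44*z + 3.28)*(3.38*z - 3.88)*(6.76*z - 7.76) + (14.6016*z - 0.0879999999999992)*(-1.69*z^2 + 3.88*z + 3.53))/(-1.69*z^2 + 3.88*z + 3.53)^3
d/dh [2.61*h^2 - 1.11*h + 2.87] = 5.22*h - 1.11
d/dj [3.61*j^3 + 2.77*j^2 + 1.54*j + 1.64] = 10.83*j^2 + 5.54*j + 1.54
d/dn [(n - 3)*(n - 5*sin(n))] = n + (3 - n)*(5*cos(n) - 1) - 5*sin(n)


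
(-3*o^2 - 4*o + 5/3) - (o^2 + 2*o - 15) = -4*o^2 - 6*o + 50/3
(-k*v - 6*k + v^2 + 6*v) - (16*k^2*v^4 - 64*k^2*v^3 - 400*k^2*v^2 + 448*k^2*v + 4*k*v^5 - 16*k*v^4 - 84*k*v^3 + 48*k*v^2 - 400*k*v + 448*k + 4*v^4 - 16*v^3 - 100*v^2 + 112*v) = -16*k^2*v^4 + 64*k^2*v^3 + 400*k^2*v^2 - 448*k^2*v - 4*k*v^5 + 16*k*v^4 + 84*k*v^3 - 48*k*v^2 + 399*k*v - 454*k - 4*v^4 + 16*v^3 + 101*v^2 - 106*v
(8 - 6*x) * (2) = 16 - 12*x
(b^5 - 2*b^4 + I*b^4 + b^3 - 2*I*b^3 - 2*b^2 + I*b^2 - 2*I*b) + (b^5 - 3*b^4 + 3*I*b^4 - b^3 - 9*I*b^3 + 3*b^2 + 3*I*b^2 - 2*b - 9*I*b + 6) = 2*b^5 - 5*b^4 + 4*I*b^4 - 11*I*b^3 + b^2 + 4*I*b^2 - 2*b - 11*I*b + 6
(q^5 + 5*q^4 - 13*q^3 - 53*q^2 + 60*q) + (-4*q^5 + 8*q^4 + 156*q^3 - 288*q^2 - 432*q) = -3*q^5 + 13*q^4 + 143*q^3 - 341*q^2 - 372*q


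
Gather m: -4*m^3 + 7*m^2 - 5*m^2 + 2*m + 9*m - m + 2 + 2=-4*m^3 + 2*m^2 + 10*m + 4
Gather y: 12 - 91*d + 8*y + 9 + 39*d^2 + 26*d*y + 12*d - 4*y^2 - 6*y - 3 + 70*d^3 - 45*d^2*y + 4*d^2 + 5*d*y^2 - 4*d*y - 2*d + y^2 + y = 70*d^3 + 43*d^2 - 81*d + y^2*(5*d - 3) + y*(-45*d^2 + 22*d + 3) + 18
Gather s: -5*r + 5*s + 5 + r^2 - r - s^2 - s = r^2 - 6*r - s^2 + 4*s + 5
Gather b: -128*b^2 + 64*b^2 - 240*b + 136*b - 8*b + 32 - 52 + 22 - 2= -64*b^2 - 112*b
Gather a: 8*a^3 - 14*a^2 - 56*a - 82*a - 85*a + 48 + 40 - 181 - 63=8*a^3 - 14*a^2 - 223*a - 156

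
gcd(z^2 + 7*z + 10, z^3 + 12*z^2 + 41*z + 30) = z + 5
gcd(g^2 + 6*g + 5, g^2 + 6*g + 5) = g^2 + 6*g + 5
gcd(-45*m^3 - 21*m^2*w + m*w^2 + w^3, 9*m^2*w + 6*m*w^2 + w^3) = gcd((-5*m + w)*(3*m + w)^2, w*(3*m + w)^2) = 9*m^2 + 6*m*w + w^2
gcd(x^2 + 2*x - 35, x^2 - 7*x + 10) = x - 5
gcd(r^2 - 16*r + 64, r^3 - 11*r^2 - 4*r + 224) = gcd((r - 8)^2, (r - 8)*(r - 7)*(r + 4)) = r - 8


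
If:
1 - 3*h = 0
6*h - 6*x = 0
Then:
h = 1/3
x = 1/3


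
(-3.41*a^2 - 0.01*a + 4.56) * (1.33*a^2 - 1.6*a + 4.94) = -4.5353*a^4 + 5.4427*a^3 - 10.7646*a^2 - 7.3454*a + 22.5264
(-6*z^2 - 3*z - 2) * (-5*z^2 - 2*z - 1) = 30*z^4 + 27*z^3 + 22*z^2 + 7*z + 2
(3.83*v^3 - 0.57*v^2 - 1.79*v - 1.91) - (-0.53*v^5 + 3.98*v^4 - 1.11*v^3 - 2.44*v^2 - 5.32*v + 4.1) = 0.53*v^5 - 3.98*v^4 + 4.94*v^3 + 1.87*v^2 + 3.53*v - 6.01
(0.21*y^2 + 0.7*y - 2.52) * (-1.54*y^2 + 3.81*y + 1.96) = -0.3234*y^4 - 0.2779*y^3 + 6.9594*y^2 - 8.2292*y - 4.9392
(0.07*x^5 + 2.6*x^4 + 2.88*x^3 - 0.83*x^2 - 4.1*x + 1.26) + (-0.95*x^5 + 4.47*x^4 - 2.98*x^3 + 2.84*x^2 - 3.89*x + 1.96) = -0.88*x^5 + 7.07*x^4 - 0.1*x^3 + 2.01*x^2 - 7.99*x + 3.22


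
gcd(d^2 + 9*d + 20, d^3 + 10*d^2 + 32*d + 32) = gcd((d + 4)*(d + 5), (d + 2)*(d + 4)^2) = d + 4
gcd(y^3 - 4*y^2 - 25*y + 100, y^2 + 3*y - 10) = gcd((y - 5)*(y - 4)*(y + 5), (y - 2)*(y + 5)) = y + 5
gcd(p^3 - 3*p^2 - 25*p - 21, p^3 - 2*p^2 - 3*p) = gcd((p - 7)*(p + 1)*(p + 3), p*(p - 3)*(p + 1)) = p + 1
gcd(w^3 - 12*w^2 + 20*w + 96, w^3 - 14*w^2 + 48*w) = w^2 - 14*w + 48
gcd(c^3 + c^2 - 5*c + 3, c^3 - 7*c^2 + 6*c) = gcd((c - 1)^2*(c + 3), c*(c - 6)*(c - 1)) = c - 1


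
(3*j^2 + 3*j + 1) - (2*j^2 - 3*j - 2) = j^2 + 6*j + 3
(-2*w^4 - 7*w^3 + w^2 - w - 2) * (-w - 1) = 2*w^5 + 9*w^4 + 6*w^3 + 3*w + 2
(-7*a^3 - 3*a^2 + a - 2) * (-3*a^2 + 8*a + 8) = 21*a^5 - 47*a^4 - 83*a^3 - 10*a^2 - 8*a - 16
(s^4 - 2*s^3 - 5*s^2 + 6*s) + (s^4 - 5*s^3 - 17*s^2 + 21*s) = 2*s^4 - 7*s^3 - 22*s^2 + 27*s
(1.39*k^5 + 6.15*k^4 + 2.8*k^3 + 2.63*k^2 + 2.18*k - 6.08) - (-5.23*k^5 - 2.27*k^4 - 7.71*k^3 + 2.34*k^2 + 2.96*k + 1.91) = 6.62*k^5 + 8.42*k^4 + 10.51*k^3 + 0.29*k^2 - 0.78*k - 7.99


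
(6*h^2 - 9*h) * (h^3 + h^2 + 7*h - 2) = 6*h^5 - 3*h^4 + 33*h^3 - 75*h^2 + 18*h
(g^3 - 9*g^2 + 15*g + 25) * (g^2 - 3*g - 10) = g^5 - 12*g^4 + 32*g^3 + 70*g^2 - 225*g - 250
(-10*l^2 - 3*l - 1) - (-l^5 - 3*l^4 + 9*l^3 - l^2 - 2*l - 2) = l^5 + 3*l^4 - 9*l^3 - 9*l^2 - l + 1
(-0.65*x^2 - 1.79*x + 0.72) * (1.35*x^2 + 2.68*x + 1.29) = -0.8775*x^4 - 4.1585*x^3 - 4.6637*x^2 - 0.3795*x + 0.9288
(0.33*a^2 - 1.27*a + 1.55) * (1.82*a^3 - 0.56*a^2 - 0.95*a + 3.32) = 0.6006*a^5 - 2.4962*a^4 + 3.2187*a^3 + 1.4341*a^2 - 5.6889*a + 5.146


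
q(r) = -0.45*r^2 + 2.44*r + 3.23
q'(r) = 2.44 - 0.9*r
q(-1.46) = -1.29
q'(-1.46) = 3.75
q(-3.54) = -11.05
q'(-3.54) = 5.63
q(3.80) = 6.00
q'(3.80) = -0.98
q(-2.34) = -4.94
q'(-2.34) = 4.55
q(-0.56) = 1.72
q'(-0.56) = 2.94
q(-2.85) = -7.38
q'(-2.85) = 5.00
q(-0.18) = 2.78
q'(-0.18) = 2.60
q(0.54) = 4.42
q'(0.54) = 1.95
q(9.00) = -11.26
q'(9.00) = -5.66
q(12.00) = -32.29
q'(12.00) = -8.36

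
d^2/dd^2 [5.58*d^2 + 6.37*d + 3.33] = 11.1600000000000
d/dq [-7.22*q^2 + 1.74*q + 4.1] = 1.74 - 14.44*q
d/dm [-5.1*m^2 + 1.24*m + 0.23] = 1.24 - 10.2*m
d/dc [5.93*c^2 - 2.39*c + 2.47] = 11.86*c - 2.39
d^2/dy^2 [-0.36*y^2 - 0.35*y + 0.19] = -0.720000000000000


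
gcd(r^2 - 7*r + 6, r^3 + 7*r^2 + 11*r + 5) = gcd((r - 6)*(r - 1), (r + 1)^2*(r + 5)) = 1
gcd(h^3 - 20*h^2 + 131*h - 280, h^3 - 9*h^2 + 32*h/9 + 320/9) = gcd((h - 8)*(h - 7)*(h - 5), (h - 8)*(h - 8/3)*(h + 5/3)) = h - 8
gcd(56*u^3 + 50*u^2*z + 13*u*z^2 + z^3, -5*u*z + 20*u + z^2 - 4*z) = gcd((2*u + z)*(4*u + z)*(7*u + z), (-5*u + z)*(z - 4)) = 1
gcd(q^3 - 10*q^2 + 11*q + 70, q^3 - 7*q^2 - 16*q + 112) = q - 7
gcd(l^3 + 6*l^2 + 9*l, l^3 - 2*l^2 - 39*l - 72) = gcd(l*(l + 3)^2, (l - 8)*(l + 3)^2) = l^2 + 6*l + 9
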